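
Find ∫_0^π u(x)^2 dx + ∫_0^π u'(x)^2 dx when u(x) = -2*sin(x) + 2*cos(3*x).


||u||_{H^1(0,π)}^2 = 24*π

u'(x) = -6*sin(3*x) - 2*cos(x).
Expand u² and (u')² and integrate term by term on (0, π), using: for integers n ≥ 1, ∫_0^π sin²(nx) dx = ∫_0^π cos²(nx) dx = π/2; for n ≠ n', ∫_0^π sin(nx)sin(n'x) dx = ∫_0^π cos(nx)cos(n'x) dx = 0; and by product-to-sum, ∫_0^π sin(nx)cos(n'x) dx = ½∫_0^π [sin((n+n')x) + sin((n−n')x)] dx, which is 0 when n+n' is even and 2n/(n²−n'²) when n+n' is odd (it need not vanish on (0, π)).
  u² squared terms: (-2)²·∫sin(x)² dx = 4·π/2 = 2*π;  (2)²·∫cos(3x)² dx = 4·π/2 = 2*π.
  u² cross terms: 2·(-2)·(2)·∫sin(x)·cos(3x) dx = -8·(0) = 0.
  So ∫_0^π u² dx = 2*π + 2*π + 0 = 4*π.
  (u')² squared terms: (-6)²·∫sin(3x)² dx = 36·π/2 = 18*π;  (-2)²·∫cos(x)² dx = 4·π/2 = 2*π.
  (u')² cross terms: 2·(-6)·(-2)·∫sin(3x)·cos(x) dx = 24·(0) = 0.
  So ∫_0^π (u')² dx = 18*π + 2*π + 0 = 20*π.
||u||_{H^1}^2 = (4*π) + (20*π) = 24*π.


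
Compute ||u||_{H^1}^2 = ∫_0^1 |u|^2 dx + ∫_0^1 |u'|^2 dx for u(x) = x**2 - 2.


||u||_{H^1}^2 = 21/5

The H^1 norm (squared) on an interval (0, L) is
  ||u||_{H^1}^2 = ∫_0^L u(x)^2 dx + ∫_0^L u'(x)^2 dx.
Compute u'(x) = 2*x.
Then u(x)^2 = x**4 - 4*x**2 + 4 and u'(x)^2 = 4*x**2.
Integrate each monomial from 0 to 1 using ∫_0^1 c·x^n dx = c·1^(n+1)/(n+1):
  ∫_0^1 u(x)^2 dx = ∫_0^1 (x^4 - 4*x^2 + 4) dx. Term by term:
    ∫_0^1 x^4 dx = 1/5;  ∫_0^1 -4*x^2 dx = -4/3;  ∫_0^1 4 dx = 4.
  Sum: 1/5 − 4/3 + 4 = 43/15.
  ∫_0^1 u'(x)^2 dx = ∫_0^1 (4*x^2) dx. Term by term:
    ∫_0^1 4*x^2 dx = 4/3.
Adding: ||u||_{H^1}^2 = 43/15 + 4/3 = 21/5.


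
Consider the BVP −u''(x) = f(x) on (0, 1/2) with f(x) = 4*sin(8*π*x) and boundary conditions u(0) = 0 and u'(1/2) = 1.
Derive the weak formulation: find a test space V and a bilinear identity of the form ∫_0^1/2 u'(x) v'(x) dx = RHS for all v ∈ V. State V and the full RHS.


V = {v ∈ H^1(0, 1/2) : v(0) = 0} (test functions vanish at x = 0 where u is specified); weak form: ∫_0^1/2 u'v' dx = ∫_0^1/2 (4*sin(8*π*x)) v dx + v(1/2) for all v ∈ V.

Multiply both sides by a test function v and integrate from 0 to 1/2:
  ∫_0^1/2 −u''(x) v(x) dx = ∫_0^1/2 f(x) v(x) dx.
Integrate the LHS by parts once:
  ∫_0^1/2 −u'' v dx = −[u'(x) v(x)]_0^1/2 + ∫_0^1/2 u'(x) v'(x) dx.
Thus ∫_0^1/2 u'(x) v'(x) dx = ∫_0^1/2 f(x) v(x) dx + [u'(x) v(x)]_0^1/2.
Choose V so that boundary terms are either known or forced to vanish.
Mixed BC: u(0) = 0 (Dirichlet) and u'(1/2) = 1 (Neumann). Define V = {v ∈ H^1(0, 1/2) : v(0) = 0}. Then [u' v]_0^1/2 = u'(1/2)·v(1/2) − u'(0)·0 = v(1/2).
Weak formulation: find u (satisfying any essential BC) such that ∫_0^1/2 u'(x) v'(x) dx = ∫_0^1/2 f v dx + v(1/2) for all v ∈ V (Dirichlet at 0 absorbed into V; Neumann datum at x = 1/2 contributes the boundary term).
Substituting f(x) = 4*sin(8*π*x), the right-hand side is ∫_0^1/2 (4*sin(8*π*x)) v dx + v(1/2).


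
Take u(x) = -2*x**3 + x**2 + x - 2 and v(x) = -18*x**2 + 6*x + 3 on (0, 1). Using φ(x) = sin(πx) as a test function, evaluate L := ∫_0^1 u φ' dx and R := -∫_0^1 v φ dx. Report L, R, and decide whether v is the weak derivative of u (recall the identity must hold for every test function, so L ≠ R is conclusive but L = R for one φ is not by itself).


LHS = -24/π^3 + 2/π, RHS = -72/π^3 + 6/π. No, v is not the weak derivative of u.

u(x) = -2*x**3 + x**2 + x - 2, classical derivative u'(x) = -6*x**2 + 2*x + 1.
φ(x) = sin(πx), so φ'(x) = π*cos(π*x).
Note φ(0) = φ(1) = 0, so the boundary term u·φ vanishes.
LHS = ∫_0^1 u(x) φ'(x) dx = ∫_0^1 (-2*π*x^3*cos(π*x) + π*x^2*cos(π*x) + π*x*cos(π*x) - 2*π*cos(π*x)) dx. Term by term:
  ∫_0^1 -2*π*cos(π*x) dx = 0;  ∫_0^1 π*x*cos(π*x) dx = -2/π;  ∫_0^1 π*x^2*cos(π*x) dx = -2/π;
  ∫_0^1 -2*π*x^3*cos(π*x) dx = -24/π^3 + 6/π.
Sum: 0 − 2/π − 2/π + -24/π^3 + 6/π = -24/π^3 + 2/π.
So LHS = -24/π^3 + 2/π.
∫_0^1 v(x) φ(x) dx = ∫_0^1 (-18*x^2*sin(π*x) + 6*x*sin(π*x) + 3*sin(π*x)) dx. Term by term:
  ∫_0^1 3*sin(π*x) dx = 6/π;  ∫_0^1 -18*x^2*sin(π*x) dx = -18/π + 72/π^3;  ∫_0^1 6*x*sin(π*x) dx = 6/π.
Sum: 6/π + -18/π + 72/π^3 + 6/π = -6/π + 72/π^3.
So RHS = -∫_0^1 v(x) φ(x) dx = -72/π^3 + 6/π.
LHS − RHS = -4/π + 48/π^3 ≠ 0, so the identity fails.
(For a valid weak derivative the identity must hold for EVERY test function, in particular this one. The failure shows v is NOT the weak derivative of u.)
Correct weak derivative would be u'(x) = -6*x**2 + 2*x + 1.


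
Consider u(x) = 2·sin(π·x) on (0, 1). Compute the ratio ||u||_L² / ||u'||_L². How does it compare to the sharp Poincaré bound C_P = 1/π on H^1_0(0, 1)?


||u||_L² / ||u'||_L² = 1/π = C_P.

u(x) = 2·sin(π·x), so u'(x) = 2*π*cos(π*x).
Writing u(x) = A·sin(kπx/L) with A = 2 and k = 1, use ∫_0^L sin²(kπx/L) dx = L/2 and ∫_0^L cos²(kπx/L) dx = L/2.
u² = 4·sin²(π·x) and (u')² = 4*π^2·cos²(π·x), and each of sin², cos² integrates to L/2 = 1/2 over (0, 1).
∫_0^1 u² dx = 2, so ||u||_L² = sqrt(2).
∫_0^1 (u')² dx = 2*π^2, so ||u'||_L² = sqrt(2)*π.
Ratio ||u||_L² / ||u'||_L² = 1/π.
Sharp Poincaré constant on H^1_0(0, 1) is C_P = L/π = 1/π, achieved by sin(π·x).
This is the k = 1 eigenfunction (up to amplitude), so the ratio equals the sharp Poincaré constant exactly.


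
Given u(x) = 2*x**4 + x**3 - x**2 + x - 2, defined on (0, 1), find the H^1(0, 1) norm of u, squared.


||u||_{H^1}^2 = 5636/315

The H^1 norm (squared) on an interval (0, L) is
  ||u||_{H^1}^2 = ∫_0^L u(x)^2 dx + ∫_0^L u'(x)^2 dx.
Compute u'(x) = 8*x**3 + 3*x**2 - 2*x + 1.
Then u(x)^2 = 4*x**8 + 4*x**7 - 3*x**6 + 2*x**5 - 5*x**4 - 6*x**3 + 5*x**2 - 4*x + 4 and u'(x)^2 = 64*x**6 + 48*x**5 - 23*x**4 + 4*x**3 + 10*x**2 - 4*x + 1.
Integrate each monomial from 0 to 1 using ∫_0^1 c·x^n dx = c·1^(n+1)/(n+1):
  ∫_0^1 u(x)^2 dx = ∫_0^1 (4*x^8 + 4*x^7 - 3*x^6 + 2*x^5 - 5*x^4 - 6*x^3 + 5*x^2 - 4*x + 4) dx. Term by term:
    ∫_0^1 4*x^8 dx = 4/9;  ∫_0^1 4*x^7 dx = 1/2;  ∫_0^1 -3*x^6 dx = -3/7;
    ∫_0^1 2*x^5 dx = 1/3;  ∫_0^1 -5*x^4 dx = -1;  ∫_0^1 -6*x^3 dx = -3/2;
    ∫_0^1 5*x^2 dx = 5/3;  ∫_0^1 -4*x dx = -2;  ∫_0^1 4 dx = 4.
  Sum: 4/9 + 1/2 − 3/7 + 1/3 − 1 − 3/2 + 5/3 − 2 + 4 = 127/63.
  ∫_0^1 u'(x)^2 dx = ∫_0^1 (64*x^6 + 48*x^5 - 23*x^4 + 4*x^3 + 10*x^2 - 4*x + 1) dx. Term by term:
    ∫_0^1 64*x^6 dx = 64/7;  ∫_0^1 48*x^5 dx = 8;  ∫_0^1 -23*x^4 dx = -23/5;
    ∫_0^1 4*x^3 dx = 1;  ∫_0^1 10*x^2 dx = 10/3;  ∫_0^1 -4*x dx = -2;
    ∫_0^1 1 dx = 1.
  Sum: 64/7 + 8 − 23/5 + 1 + 10/3 − 2 + 1 = 1667/105.
Adding: ||u||_{H^1}^2 = 127/63 + 1667/105 = 5636/315.


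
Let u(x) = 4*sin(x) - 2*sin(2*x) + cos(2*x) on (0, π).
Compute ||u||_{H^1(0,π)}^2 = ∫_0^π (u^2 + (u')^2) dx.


||u||_{H^1(0,π)}^2 = -80/3 + 57*π/2

u'(x) = -2*sin(2*x) + 4*cos(x) - 4*cos(2*x).
Expand u² and (u')² and integrate term by term on (0, π), using: for integers n ≥ 1, ∫_0^π sin²(nx) dx = ∫_0^π cos²(nx) dx = π/2; for n ≠ n', ∫_0^π sin(nx)sin(n'x) dx = ∫_0^π cos(nx)cos(n'x) dx = 0; and by product-to-sum, ∫_0^π sin(nx)cos(n'x) dx = ½∫_0^π [sin((n+n')x) + sin((n−n')x)] dx, which is 0 when n+n' is even and 2n/(n²−n'²) when n+n' is odd (it need not vanish on (0, π)).
  u² squared terms: (-2)²·∫sin(2x)² dx = 4·π/2 = 2*π;  (4)²·∫sin(x)² dx = 16·π/2 = 8*π;  (1)²·∫cos(2x)² dx = 1·π/2 = π/2.
  u² cross terms: 2·(-2)·(4)·∫sin(2x)·sin(x) dx = -16·(0) = 0;  2·(-2)·(1)·∫sin(2x)·cos(2x) dx = -4·(0) = 0;  2·(4)·(1)·∫sin(x)·cos(2x) dx = 8·(-2/3) = -16/3.
  So ∫_0^π u² dx = 2*π + 8*π + π/2 + 0 + 0 − 16/3 = -16/3 + 21*π/2.
  (u')² squared terms: (-4)²·∫cos(2x)² dx = 16·π/2 = 8*π;  (-2)²·∫sin(2x)² dx = 4·π/2 = 2*π;  (4)²·∫cos(x)² dx = 16·π/2 = 8*π.
  (u')² cross terms: 2·(-4)·(-2)·∫cos(2x)·sin(2x) dx = 16·(0) = 0;  2·(-4)·(4)·∫cos(2x)·cos(x) dx = -32·(0) = 0;  2·(-2)·(4)·∫sin(2x)·cos(x) dx = -16·(4/3) = -64/3.
  So ∫_0^π (u')² dx = 8*π + 2*π + 8*π + 0 + 0 − 64/3 = -64/3 + 18*π.
||u||_{H^1}^2 = (-16/3 + 21*π/2) + (-64/3 + 18*π) = -80/3 + 57*π/2.


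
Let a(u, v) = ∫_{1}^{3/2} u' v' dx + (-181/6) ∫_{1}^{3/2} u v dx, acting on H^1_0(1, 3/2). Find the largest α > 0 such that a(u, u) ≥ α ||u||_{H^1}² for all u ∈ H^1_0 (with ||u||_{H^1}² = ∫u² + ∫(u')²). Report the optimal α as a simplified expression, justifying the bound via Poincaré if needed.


α = (-181 + 24*π^2)/(6*(1 + 4*π^2))

Coercivity of a(·,·) on H^1_0(1, 3/2) means a(u, u) ≥ α ||u||_{H^1}² for every u ∈ H^1_0.
The interval has length L = 1/2, and Poincaré/coercivity depend only on L. Here a(u, u) = ∫(u')² + (-181/6)·∫u².
Here c = -181/6 < 0 with |c| < (π/L)² = 4*π^2, so coercivity still holds. The condition a(u,u) ≥ α||u||_{H^1}² reads (1−α)∫(u')² ≥ (α−c)∫u². Any admissible α is ≤ 1 (rapidly oscillating u have ∫u²/∫(u')² → 0), and α = 1 would force 0 ≥ (1−c)∫u², impossible since c < 1; so 1−α > 0. By the sharp Poincaré inequality on H^1_0 of an interval of length L, ∫(u')² ≥ (π/L)²∫u² with equality for the first sine mode sin(π(x−x₀)/L) (x₀ the left endpoint), so the inequality holds for all u iff (1−α)(π/L)² ≥ α − c, i.e. α ≤ ((π/L)² + c)/((π/L)² + 1) = (1 + c(L/π)²)/(1 + (L/π)²). (Direct route, valid since c ≤ 0: Poincaré gives c∫u² ≥ c(L/π)²∫(u')², so a(u,u) ≥ (1 + c(L/π)²)∫(u')², while ||u||_{H^1}² ≤ (1 + (L/π)²)∫(u')²; dividing yields the same α.) With (π/L)² = 4*π^2 and c = -181/6, the largest admissible constant is α = ((π/L)² + c)/((π/L)² + 1).
Simplifying, α = (-181 + 24*π^2)/(6*(1 + 4*π^2)).


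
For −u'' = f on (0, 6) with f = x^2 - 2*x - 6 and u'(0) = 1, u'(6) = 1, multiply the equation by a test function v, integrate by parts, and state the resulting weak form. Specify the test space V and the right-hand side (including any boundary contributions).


V = H^1(0, 6) (v unrestricted at boundary; u is determined up to an additive constant); weak form: ∫_0^6 u'v' dx = ∫_0^6 (x^2 - 2*x - 6) v dx + v(6) − v(0) for all v ∈ V.

Multiply both sides by a test function v and integrate from 0 to 6:
  ∫_0^6 −u''(x) v(x) dx = ∫_0^6 f(x) v(x) dx.
Integrate the LHS by parts once:
  ∫_0^6 −u'' v dx = −[u'(x) v(x)]_0^6 + ∫_0^6 u'(x) v'(x) dx.
Thus ∫_0^6 u'(x) v'(x) dx = ∫_0^6 f(x) v(x) dx + [u'(x) v(x)]_0^6.
Choose V so that boundary terms are either known or forced to vanish.
u has inhomogeneous Neumann u'(0) = 1, u'(6) = 1. [u' v]_0^6 = (1)·v(6) − (1)·v(0) = v(6) − v(0). Take V = H^1(0, 6); boundary term becomes part of RHS.
Weak formulation: find u (satisfying any essential BC) such that ∫_0^6 u'(x) v'(x) dx = ∫_0^6 f v dx + v(6) − v(0) for all v ∈ V (Neumann data are natural BCs: they enter the RHS as boundary terms).
Substituting f(x) = x^2 - 2*x - 6, the right-hand side is ∫_0^6 (x^2 - 2*x - 6) v dx + v(6) − v(0).
Compatibility check (pure Neumann): taking v ≡ 1 ∈ V gives 0 = ∫_0^6 f dx + (1) − (1), i.e. ∫_0^6 f dx must equal u'(0) − u'(6) = 0. Indeed ∫_0^6 (x^2 - 2*x - 6) dx = 0, so the data are compatible. The solution is then unique only up to an additive constant (fix it e.g. by requiring ∫_0^6 u dx = 0).


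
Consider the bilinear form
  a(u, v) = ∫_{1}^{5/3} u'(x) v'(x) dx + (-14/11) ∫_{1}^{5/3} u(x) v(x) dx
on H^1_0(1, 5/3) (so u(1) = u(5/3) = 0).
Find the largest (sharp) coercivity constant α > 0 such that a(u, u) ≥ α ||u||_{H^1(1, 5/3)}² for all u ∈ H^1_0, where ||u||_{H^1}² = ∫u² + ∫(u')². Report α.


α = (-56 + 99*π^2)/(11*(4 + 9*π^2))

Coercivity of a(·,·) on H^1_0(1, 5/3) means a(u, u) ≥ α ||u||_{H^1}² for every u ∈ H^1_0.
The interval has length L = 2/3, and Poincaré/coercivity depend only on L. Here a(u, u) = ∫(u')² + (-14/11)·∫u².
Here c = -14/11 < 0 with |c| < (π/L)² = 9*π^2/4, so coercivity still holds. The condition a(u,u) ≥ α||u||_{H^1}² reads (1−α)∫(u')² ≥ (α−c)∫u². Any admissible α is ≤ 1 (rapidly oscillating u have ∫u²/∫(u')² → 0), and α = 1 would force 0 ≥ (1−c)∫u², impossible since c < 1; so 1−α > 0. By the sharp Poincaré inequality on H^1_0 of an interval of length L, ∫(u')² ≥ (π/L)²∫u² with equality for the first sine mode sin(π(x−x₀)/L) (x₀ the left endpoint), so the inequality holds for all u iff (1−α)(π/L)² ≥ α − c, i.e. α ≤ ((π/L)² + c)/((π/L)² + 1) = (1 + c(L/π)²)/(1 + (L/π)²). (Direct route, valid since c ≤ 0: Poincaré gives c∫u² ≥ c(L/π)²∫(u')², so a(u,u) ≥ (1 + c(L/π)²)∫(u')², while ||u||_{H^1}² ≤ (1 + (L/π)²)∫(u')²; dividing yields the same α.) With (π/L)² = 9*π^2/4 and c = -14/11, the largest admissible constant is α = ((π/L)² + c)/((π/L)² + 1).
Simplifying, α = (-56 + 99*π^2)/(11*(4 + 9*π^2)).


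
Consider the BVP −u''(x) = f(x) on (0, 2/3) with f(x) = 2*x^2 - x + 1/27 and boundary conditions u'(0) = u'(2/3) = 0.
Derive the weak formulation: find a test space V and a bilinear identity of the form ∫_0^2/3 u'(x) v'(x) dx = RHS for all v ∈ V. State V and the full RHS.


V = H^1(0, 2/3) (no boundary constraint on v; u is determined up to an additive constant); weak form: ∫_0^2/3 u'v' dx = ∫_0^2/3 (2*x^2 - x + 1/27) v dx for all v ∈ V.

Multiply both sides by a test function v and integrate from 0 to 2/3:
  ∫_0^2/3 −u''(x) v(x) dx = ∫_0^2/3 f(x) v(x) dx.
Integrate the LHS by parts once:
  ∫_0^2/3 −u'' v dx = −[u'(x) v(x)]_0^2/3 + ∫_0^2/3 u'(x) v'(x) dx.
Thus ∫_0^2/3 u'(x) v'(x) dx = ∫_0^2/3 f(x) v(x) dx + [u'(x) v(x)]_0^2/3.
Choose V so that boundary terms are either known or forced to vanish.
u has homogeneous Neumann: u'(0) = u'(2/3) = 0. So [u' v]_0^2/3 = 0·v(2/3) − 0·v(0) = 0 for any v; take V = H^1(0, 2/3).
Weak formulation: find u (satisfying any essential BC) such that ∫_0^2/3 u'(x) v'(x) dx = ∫_0^2/3 f v dx for all v ∈ V (homogeneous Neumann, so boundary terms vanish).
Substituting f(x) = 2*x^2 - x + 1/27, the right-hand side is ∫_0^2/3 (2*x^2 - x + 1/27) v dx.
Compatibility check (pure Neumann): taking v ≡ 1 ∈ V gives 0 = ∫_0^2/3 f dx + (0) − (0), i.e. ∫_0^2/3 f dx must equal u'(0) − u'(2/3) = 0. Indeed ∫_0^2/3 (2*x^2 - x + 1/27) dx = 0, so the data are compatible. The solution is then unique only up to an additive constant (fix it e.g. by requiring ∫_0^2/3 u dx = 0).


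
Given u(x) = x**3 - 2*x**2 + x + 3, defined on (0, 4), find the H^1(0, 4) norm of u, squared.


||u||_{H^1}^2 = 10728/7

The H^1 norm (squared) on an interval (0, L) is
  ||u||_{H^1}^2 = ∫_0^L u(x)^2 dx + ∫_0^L u'(x)^2 dx.
Compute u'(x) = 3*x**2 - 4*x + 1.
Then u(x)^2 = x**6 - 4*x**5 + 6*x**4 + 2*x**3 - 11*x**2 + 6*x + 9 and u'(x)^2 = 9*x**4 - 24*x**3 + 22*x**2 - 8*x + 1.
Integrate each monomial from 0 to 4 using ∫_0^4 c·x^n dx = c·4^(n+1)/(n+1):
  ∫_0^4 u(x)^2 dx = ∫_0^4 (x^6 - 4*x^5 + 6*x^4 + 2*x^3 - 11*x^2 + 6*x + 9) dx. Term by term:
    ∫_0^4 x^6 dx = 16384/7;  ∫_0^4 -4*x^5 dx = -8192/3;  ∫_0^4 6*x^4 dx = 6144/5;
    ∫_0^4 2*x^3 dx = 128;  ∫_0^4 -11*x^2 dx = -704/3;  ∫_0^4 6*x dx = 48;
    ∫_0^4 9 dx = 36.
  Sum: 16384/7 − 8192/3 + 6144/5 + 128 − 704/3 + 48 + 36 = 85684/105.
  ∫_0^4 u'(x)^2 dx = ∫_0^4 (9*x^4 - 24*x^3 + 22*x^2 - 8*x + 1) dx. Term by term:
    ∫_0^4 9*x^4 dx = 9216/5;  ∫_0^4 -24*x^3 dx = -1536;  ∫_0^4 22*x^2 dx = 1408/3;
    ∫_0^4 -8*x dx = -64;  ∫_0^4 1 dx = 4.
  Sum: 9216/5 − 1536 + 1408/3 − 64 + 4 = 10748/15.
Adding: ||u||_{H^1}^2 = 85684/105 + 10748/15 = 10728/7.


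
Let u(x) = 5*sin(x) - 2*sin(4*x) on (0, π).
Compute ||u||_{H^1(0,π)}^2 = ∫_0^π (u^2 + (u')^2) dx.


||u||_{H^1(0,π)}^2 = 59*π

u'(x) = 5*cos(x) - 8*cos(4*x).
Expand u² and (u')² and integrate term by term on (0, π), using: for integers n ≥ 1, ∫_0^π sin²(nx) dx = ∫_0^π cos²(nx) dx = π/2; for n ≠ n', ∫_0^π sin(nx)sin(n'x) dx = ∫_0^π cos(nx)cos(n'x) dx = 0; and by product-to-sum, ∫_0^π sin(nx)cos(n'x) dx = ½∫_0^π [sin((n+n')x) + sin((n−n')x)] dx, which is 0 when n+n' is even and 2n/(n²−n'²) when n+n' is odd (it need not vanish on (0, π)).
  u² squared terms: (-2)²·∫sin(4x)² dx = 4·π/2 = 2*π;  (5)²·∫sin(x)² dx = 25·π/2 = 25*π/2.
  u² cross terms: 2·(-2)·(5)·∫sin(4x)·sin(x) dx = -20·(0) = 0.
  So ∫_0^π u² dx = 2*π + 25*π/2 + 0 = 29*π/2.
  (u')² squared terms: (-8)²·∫cos(4x)² dx = 64·π/2 = 32*π;  (5)²·∫cos(x)² dx = 25·π/2 = 25*π/2.
  (u')² cross terms: 2·(-8)·(5)·∫cos(4x)·cos(x) dx = -80·(0) = 0.
  So ∫_0^π (u')² dx = 32*π + 25*π/2 + 0 = 89*π/2.
||u||_{H^1}^2 = (29*π/2) + (89*π/2) = 59*π.


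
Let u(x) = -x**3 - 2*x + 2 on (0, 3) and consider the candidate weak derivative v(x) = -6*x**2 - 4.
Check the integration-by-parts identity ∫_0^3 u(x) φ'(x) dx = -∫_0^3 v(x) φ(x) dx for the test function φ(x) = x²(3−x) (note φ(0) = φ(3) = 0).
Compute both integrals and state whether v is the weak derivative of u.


LHS = 432/5, RHS = 864/5. No, v is not the weak derivative of u.

u(x) = -x**3 - 2*x + 2, classical derivative u'(x) = -3*x**2 - 2.
φ(x) = x²(3−x), so φ'(x) = 3*x*(2 - x).
Note φ(0) = φ(3) = 0, so the boundary term u·φ vanishes.
LHS = ∫_0^3 u(x) φ'(x) dx = ∫_0^3 (3*x^5 - 6*x^4 + 6*x^3 - 18*x^2 + 12*x) dx. Term by term:
  ∫_0^3 3*x^5 dx = 729/2;  ∫_0^3 -6*x^4 dx = -1458/5;  ∫_0^3 6*x^3 dx = 243/2;
  ∫_0^3 -18*x^2 dx = -162;  ∫_0^3 12*x dx = 54.
Sum: 729/2 − 1458/5 + 243/2 − 162 + 54 = 432/5.
So LHS = 432/5.
∫_0^3 v(x) φ(x) dx = ∫_0^3 (6*x^5 - 18*x^4 + 4*x^3 - 12*x^2) dx. Term by term:
  ∫_0^3 6*x^5 dx = 729;  ∫_0^3 -18*x^4 dx = -4374/5;  ∫_0^3 4*x^3 dx = 81;
  ∫_0^3 -12*x^2 dx = -108.
Sum: 729 − 4374/5 + 81 − 108 = -864/5.
So RHS = -∫_0^3 v(x) φ(x) dx = 864/5.
LHS − RHS = -432/5 ≠ 0, so the identity fails.
(For a valid weak derivative the identity must hold for EVERY test function, in particular this one. The failure shows v is NOT the weak derivative of u.)
Correct weak derivative would be u'(x) = -3*x**2 - 2.


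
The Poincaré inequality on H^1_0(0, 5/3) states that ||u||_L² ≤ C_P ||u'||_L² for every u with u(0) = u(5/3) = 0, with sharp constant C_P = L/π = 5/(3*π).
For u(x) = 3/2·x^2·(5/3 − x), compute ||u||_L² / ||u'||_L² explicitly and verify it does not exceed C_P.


||u||_L² / ||u'||_L² = 5*sqrt(14)/42 < C_P = 5/(3*π).

u(x) = 3/2·x^2·(5/3 − x), so u'(x) = x*(10 - 9*x)/2.
u(x) = 3/2·x^2·(5/3 − x) vanishes at x = 0 and x = 5/3, so u ∈ H^1_0(0, 5/3). Differentiate via the product rule and integrate the resulting polynomials term by term.
  ∫_0^5/3 u² dx = ∫_0^5/3 (9*x^6/4 - 15*x^5/2 + 25*x^4/4) dx. Term by term:
    ∫_0^5/3 9*x^6/4 dx = 78125/6804;  ∫_0^5/3 -15*x^5/2 dx = -78125/2916;  ∫_0^5/3 25*x^4/4 dx = 15625/972.
  Sum: 78125/6804 − 78125/2916 + 15625/972 = 15625/20412.
  ∫_0^5/3 (u')² dx = ∫_0^5/3 (81*x^4/4 - 45*x^3 + 25*x^2) dx. Term by term:
    ∫_0^5/3 81*x^4/4 dx = 625/12;  ∫_0^5/3 -45*x^3 dx = -3125/36;  ∫_0^5/3 25*x^2 dx = 3125/81.
  Sum: 625/12 − 3125/36 + 3125/81 = 625/162.
∫_0^5/3 u² dx = 15625/20412, so ||u||_L² = 125*sqrt(7)/378.
∫_0^5/3 (u')² dx = 625/162, so ||u'||_L² = 25*sqrt(2)/18.
Ratio ||u||_L² / ||u'||_L² = 5*sqrt(14)/42.
Sharp Poincaré constant on H^1_0(0, 5/3) is C_P = L/π = 5/(3*π), achieved by sin(3*π/5·x).
A polynomial bump cannot attain the sharp Poincaré constant (only the first sine eigenfunction does), so the ratio is strictly less than C_P, consistent with ||u||_L² ≤ C_P ||u'||_L².


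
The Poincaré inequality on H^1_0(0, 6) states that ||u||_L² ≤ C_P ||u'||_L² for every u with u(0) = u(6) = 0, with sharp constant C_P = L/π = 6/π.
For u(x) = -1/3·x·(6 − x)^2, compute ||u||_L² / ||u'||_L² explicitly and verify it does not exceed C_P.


||u||_L² / ||u'||_L² = 3*sqrt(14)/7 < C_P = 6/π.

u(x) = -1/3·x·(6 − x)^2, so u'(x) = (2 - x)*(x - 6).
u(x) = -1/3·x·(6 − x)^2 vanishes at x = 0 and x = 6, so u ∈ H^1_0(0, 6). Differentiate via the product rule and integrate the resulting polynomials term by term.
  ∫_0^6 u² dx = ∫_0^6 (x^6/9 - 8*x^5/3 + 24*x^4 - 96*x^3 + 144*x^2) dx. Term by term:
    ∫_0^6 x^6/9 dx = 31104/7;  ∫_0^6 -8*x^5/3 dx = -20736;  ∫_0^6 24*x^4 dx = 186624/5;
    ∫_0^6 -96*x^3 dx = -31104;  ∫_0^6 144*x^2 dx = 10368.
  Sum: 31104/7 − 20736 + 186624/5 − 31104 + 10368 = 10368/35.
  ∫_0^6 (u')² dx = ∫_0^6 (x^4 - 16*x^3 + 88*x^2 - 192*x + 144) dx. Term by term:
    ∫_0^6 x^4 dx = 7776/5;  ∫_0^6 -16*x^3 dx = -5184;  ∫_0^6 88*x^2 dx = 6336;
    ∫_0^6 -192*x dx = -3456;  ∫_0^6 144 dx = 864.
  Sum: 7776/5 − 5184 + 6336 − 3456 + 864 = 576/5.
∫_0^6 u² dx = 10368/35, so ||u||_L² = 72*sqrt(70)/35.
∫_0^6 (u')² dx = 576/5, so ||u'||_L² = 24*sqrt(5)/5.
Ratio ||u||_L² / ||u'||_L² = 3*sqrt(14)/7.
Sharp Poincaré constant on H^1_0(0, 6) is C_P = L/π = 6/π, achieved by sin(π/6·x).
A polynomial bump cannot attain the sharp Poincaré constant (only the first sine eigenfunction does), so the ratio is strictly less than C_P, consistent with ||u||_L² ≤ C_P ||u'||_L².


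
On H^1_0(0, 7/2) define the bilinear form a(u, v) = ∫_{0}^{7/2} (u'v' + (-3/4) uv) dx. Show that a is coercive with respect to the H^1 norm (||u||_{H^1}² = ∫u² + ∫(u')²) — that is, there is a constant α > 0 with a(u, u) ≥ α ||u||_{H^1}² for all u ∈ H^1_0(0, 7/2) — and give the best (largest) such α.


α = (-147 + 16*π^2)/(4*(4*π^2 + 49))

Coercivity of a(·,·) on H^1_0(0, 7/2) means a(u, u) ≥ α ||u||_{H^1}² for every u ∈ H^1_0.
The interval has length L = 7/2, and Poincaré/coercivity depend only on L. Here a(u, u) = ∫(u')² + (-3/4)·∫u².
Here c = -3/4 < 0 with |c| < (π/L)² = 4*π^2/49, so coercivity still holds. The condition a(u,u) ≥ α||u||_{H^1}² reads (1−α)∫(u')² ≥ (α−c)∫u². Any admissible α is ≤ 1 (rapidly oscillating u have ∫u²/∫(u')² → 0), and α = 1 would force 0 ≥ (1−c)∫u², impossible since c < 1; so 1−α > 0. By the sharp Poincaré inequality on H^1_0 of an interval of length L, ∫(u')² ≥ (π/L)²∫u² with equality for the first sine mode sin(π(x−x₀)/L) (x₀ the left endpoint), so the inequality holds for all u iff (1−α)(π/L)² ≥ α − c, i.e. α ≤ ((π/L)² + c)/((π/L)² + 1) = (1 + c(L/π)²)/(1 + (L/π)²). (Direct route, valid since c ≤ 0: Poincaré gives c∫u² ≥ c(L/π)²∫(u')², so a(u,u) ≥ (1 + c(L/π)²)∫(u')², while ||u||_{H^1}² ≤ (1 + (L/π)²)∫(u')²; dividing yields the same α.) With (π/L)² = 4*π^2/49 and c = -3/4, the largest admissible constant is α = ((π/L)² + c)/((π/L)² + 1).
Simplifying, α = (-147 + 16*π^2)/(4*(4*π^2 + 49)).


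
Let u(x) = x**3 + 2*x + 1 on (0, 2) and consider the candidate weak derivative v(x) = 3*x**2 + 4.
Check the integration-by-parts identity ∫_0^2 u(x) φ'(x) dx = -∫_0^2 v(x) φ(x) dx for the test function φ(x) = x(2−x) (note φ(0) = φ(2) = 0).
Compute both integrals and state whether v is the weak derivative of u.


LHS = -112/15, RHS = -152/15. No, v is not the weak derivative of u.

u(x) = x**3 + 2*x + 1, classical derivative u'(x) = 3*x**2 + 2.
φ(x) = x(2−x), so φ'(x) = 2 - 2*x.
Note φ(0) = φ(2) = 0, so the boundary term u·φ vanishes.
LHS = ∫_0^2 u(x) φ'(x) dx = ∫_0^2 (-2*x^4 + 2*x^3 - 4*x^2 + 2*x + 2) dx. Term by term:
  ∫_0^2 -2*x^4 dx = -64/5;  ∫_0^2 2*x^3 dx = 8;  ∫_0^2 -4*x^2 dx = -32/3;
  ∫_0^2 2*x dx = 4;  ∫_0^2 2 dx = 4.
Sum: -64/5 + 8 − 32/3 + 4 + 4 = -112/15.
So LHS = -112/15.
∫_0^2 v(x) φ(x) dx = ∫_0^2 (-3*x^4 + 6*x^3 - 4*x^2 + 8*x) dx. Term by term:
  ∫_0^2 -3*x^4 dx = -96/5;  ∫_0^2 6*x^3 dx = 24;  ∫_0^2 -4*x^2 dx = -32/3;
  ∫_0^2 8*x dx = 16.
Sum: -96/5 + 24 − 32/3 + 16 = 152/15.
So RHS = -∫_0^2 v(x) φ(x) dx = -152/15.
LHS − RHS = 8/3 ≠ 0, so the identity fails.
(For a valid weak derivative the identity must hold for EVERY test function, in particular this one. The failure shows v is NOT the weak derivative of u.)
Correct weak derivative would be u'(x) = 3*x**2 + 2.


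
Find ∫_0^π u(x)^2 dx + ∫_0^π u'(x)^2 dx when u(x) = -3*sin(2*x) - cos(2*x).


||u||_{H^1(0,π)}^2 = 25*π

u'(x) = 2*sin(2*x) - 6*cos(2*x).
Expand u² and (u')² and integrate term by term on (0, π), using: for integers n ≥ 1, ∫_0^π sin²(nx) dx = ∫_0^π cos²(nx) dx = π/2; for n ≠ n', ∫_0^π sin(nx)sin(n'x) dx = ∫_0^π cos(nx)cos(n'x) dx = 0; and by product-to-sum, ∫_0^π sin(nx)cos(n'x) dx = ½∫_0^π [sin((n+n')x) + sin((n−n')x)] dx, which is 0 when n+n' is even and 2n/(n²−n'²) when n+n' is odd (it need not vanish on (0, π)).
  u² squared terms: (-1)²·∫cos(2x)² dx = 1·π/2 = π/2;  (-3)²·∫sin(2x)² dx = 9·π/2 = 9*π/2.
  u² cross terms: 2·(-1)·(-3)·∫cos(2x)·sin(2x) dx = 6·(0) = 0.
  So ∫_0^π u² dx = π/2 + 9*π/2 + 0 = 5*π.
  (u')² squared terms: (-6)²·∫cos(2x)² dx = 36·π/2 = 18*π;  (2)²·∫sin(2x)² dx = 4·π/2 = 2*π.
  (u')² cross terms: 2·(-6)·(2)·∫cos(2x)·sin(2x) dx = -24·(0) = 0.
  So ∫_0^π (u')² dx = 18*π + 2*π + 0 = 20*π.
||u||_{H^1}^2 = (5*π) + (20*π) = 25*π.


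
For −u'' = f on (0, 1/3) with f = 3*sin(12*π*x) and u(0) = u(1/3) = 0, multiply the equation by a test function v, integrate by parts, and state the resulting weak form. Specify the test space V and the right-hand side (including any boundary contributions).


V = H^1_0(0, 1/3) (so v(0) = v(1/3) = 0); weak form: ∫_0^1/3 u'v' dx = ∫_0^1/3 (3*sin(12*π*x)) v dx for all v ∈ V.

Multiply both sides by a test function v and integrate from 0 to 1/3:
  ∫_0^1/3 −u''(x) v(x) dx = ∫_0^1/3 f(x) v(x) dx.
Integrate the LHS by parts once:
  ∫_0^1/3 −u'' v dx = −[u'(x) v(x)]_0^1/3 + ∫_0^1/3 u'(x) v'(x) dx.
Thus ∫_0^1/3 u'(x) v'(x) dx = ∫_0^1/3 f(x) v(x) dx + [u'(x) v(x)]_0^1/3.
Choose V so that boundary terms are either known or forced to vanish.
u is Dirichlet: u(0) = u(1/3) = 0. Let V = H^1_0(0, 1/3); then v(0) = v(1/3) = 0, and [u' v]_0^1/3 = 0.
Weak formulation: find u (satisfying any essential BC) such that ∫_0^1/3 u'(x) v'(x) dx = ∫_0^1/3 f v dx for all v ∈ V.
Substituting f(x) = 3*sin(12*π*x), the right-hand side is ∫_0^1/3 (3*sin(12*π*x)) v dx.


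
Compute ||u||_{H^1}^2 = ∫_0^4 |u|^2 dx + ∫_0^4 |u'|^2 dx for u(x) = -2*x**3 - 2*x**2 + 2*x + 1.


||u||_{H^1}^2 = 2460628/105

The H^1 norm (squared) on an interval (0, L) is
  ||u||_{H^1}^2 = ∫_0^L u(x)^2 dx + ∫_0^L u'(x)^2 dx.
Compute u'(x) = -6*x**2 - 4*x + 2.
Then u(x)^2 = 4*x**6 + 8*x**5 - 4*x**4 - 12*x**3 + 4*x + 1 and u'(x)^2 = 36*x**4 + 48*x**3 - 8*x**2 - 16*x + 4.
Integrate each monomial from 0 to 4 using ∫_0^4 c·x^n dx = c·4^(n+1)/(n+1):
  ∫_0^4 u(x)^2 dx = ∫_0^4 (4*x^6 + 8*x^5 - 4*x^4 - 12*x^3 + 4*x + 1) dx. Term by term:
    ∫_0^4 4*x^6 dx = 65536/7;  ∫_0^4 8*x^5 dx = 16384/3;  ∫_0^4 -4*x^4 dx = -4096/5;
    ∫_0^4 -12*x^3 dx = -768;  ∫_0^4 4*x dx = 32;  ∫_0^4 1 dx = 4.
  Sum: 65536/7 + 16384/3 − 4096/5 − 768 + 32 + 4 = 1393604/105.
  ∫_0^4 u'(x)^2 dx = ∫_0^4 (36*x^4 + 48*x^3 - 8*x^2 - 16*x + 4) dx. Term by term:
    ∫_0^4 36*x^4 dx = 36864/5;  ∫_0^4 48*x^3 dx = 3072;  ∫_0^4 -8*x^2 dx = -512/3;
    ∫_0^4 -16*x dx = -128;  ∫_0^4 4 dx = 16.
  Sum: 36864/5 + 3072 − 512/3 − 128 + 16 = 152432/15.
Adding: ||u||_{H^1}^2 = 1393604/105 + 152432/15 = 2460628/105.


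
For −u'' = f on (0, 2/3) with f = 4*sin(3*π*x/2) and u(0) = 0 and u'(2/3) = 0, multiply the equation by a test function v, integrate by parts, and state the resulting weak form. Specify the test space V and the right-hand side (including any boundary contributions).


V = {v ∈ H^1(0, 2/3) : v(0) = 0} (test functions vanish at x = 0 where u is specified); weak form: ∫_0^2/3 u'v' dx = ∫_0^2/3 (4*sin(3*π*x/2)) v dx for all v ∈ V.

Multiply both sides by a test function v and integrate from 0 to 2/3:
  ∫_0^2/3 −u''(x) v(x) dx = ∫_0^2/3 f(x) v(x) dx.
Integrate the LHS by parts once:
  ∫_0^2/3 −u'' v dx = −[u'(x) v(x)]_0^2/3 + ∫_0^2/3 u'(x) v'(x) dx.
Thus ∫_0^2/3 u'(x) v'(x) dx = ∫_0^2/3 f(x) v(x) dx + [u'(x) v(x)]_0^2/3.
Choose V so that boundary terms are either known or forced to vanish.
Mixed BC: u(0) = 0 (Dirichlet) and u'(2/3) = 0 (Neumann). Define V = {v ∈ H^1(0, 2/3) : v(0) = 0}. Then [u' v]_0^2/3 = u'(2/3)·v(2/3) − u'(0)·0 = 0.
Weak formulation: find u (satisfying any essential BC) such that ∫_0^2/3 u'(x) v'(x) dx = ∫_0^2/3 f v dx for all v ∈ V (Dirichlet at 0 absorbed into V; the Neumann datum at x = 2/3 is zero, so no boundary term remains).
Substituting f(x) = 4*sin(3*π*x/2), the right-hand side is ∫_0^2/3 (4*sin(3*π*x/2)) v dx.


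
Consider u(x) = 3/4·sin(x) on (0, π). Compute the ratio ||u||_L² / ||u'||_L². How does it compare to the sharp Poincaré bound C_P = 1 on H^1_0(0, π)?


||u||_L² / ||u'||_L² = 1 = C_P.

u(x) = 3/4·sin(x), so u'(x) = 3*cos(x)/4.
Writing u(x) = A·sin(kπx/L) with A = 3/4 and k = 1, use ∫_0^L sin²(kπx/L) dx = L/2 and ∫_0^L cos²(kπx/L) dx = L/2.
u² = 9/16·sin²(x) and (u')² = 9/16·cos²(x), and each of sin², cos² integrates to L/2 = π/2 over (0, π).
∫_0^π u² dx = 9*π/32, so ||u||_L² = 3*sqrt(2)*sqrt(π)/8.
∫_0^π (u')² dx = 9*π/32, so ||u'||_L² = 3*sqrt(2)*sqrt(π)/8.
Ratio ||u||_L² / ||u'||_L² = 1.
Sharp Poincaré constant on H^1_0(0, π) is C_P = L/π = 1, achieved by sin(x).
This is the k = 1 eigenfunction (up to amplitude), so the ratio equals the sharp Poincaré constant exactly.


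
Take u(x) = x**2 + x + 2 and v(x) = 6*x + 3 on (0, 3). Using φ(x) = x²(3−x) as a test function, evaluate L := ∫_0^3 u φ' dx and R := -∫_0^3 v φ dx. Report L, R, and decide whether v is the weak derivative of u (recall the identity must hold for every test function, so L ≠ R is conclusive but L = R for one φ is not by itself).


LHS = -621/20, RHS = -1863/20. No, v is not the weak derivative of u.

u(x) = x**2 + x + 2, classical derivative u'(x) = 2*x + 1.
φ(x) = x²(3−x), so φ'(x) = 3*x*(2 - x).
Note φ(0) = φ(3) = 0, so the boundary term u·φ vanishes.
LHS = ∫_0^3 u(x) φ'(x) dx = ∫_0^3 (-3*x^4 + 3*x^3 + 12*x) dx. Term by term:
  ∫_0^3 -3*x^4 dx = -729/5;  ∫_0^3 3*x^3 dx = 243/4;  ∫_0^3 12*x dx = 54.
Sum: -729/5 + 243/4 + 54 = -621/20.
So LHS = -621/20.
∫_0^3 v(x) φ(x) dx = ∫_0^3 (-6*x^4 + 15*x^3 + 9*x^2) dx. Term by term:
  ∫_0^3 -6*x^4 dx = -1458/5;  ∫_0^3 15*x^3 dx = 1215/4;  ∫_0^3 9*x^2 dx = 81.
Sum: -1458/5 + 1215/4 + 81 = 1863/20.
So RHS = -∫_0^3 v(x) φ(x) dx = -1863/20.
LHS − RHS = 621/10 ≠ 0, so the identity fails.
(For a valid weak derivative the identity must hold for EVERY test function, in particular this one. The failure shows v is NOT the weak derivative of u.)
Correct weak derivative would be u'(x) = 2*x + 1.


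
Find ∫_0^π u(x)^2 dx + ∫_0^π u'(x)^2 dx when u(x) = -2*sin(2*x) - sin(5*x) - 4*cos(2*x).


||u||_{H^1(0,π)}^2 = 400/21 + 63*π

u'(x) = 8*sin(2*x) - 4*cos(2*x) - 5*cos(5*x).
Expand u² and (u')² and integrate term by term on (0, π), using: for integers n ≥ 1, ∫_0^π sin²(nx) dx = ∫_0^π cos²(nx) dx = π/2; for n ≠ n', ∫_0^π sin(nx)sin(n'x) dx = ∫_0^π cos(nx)cos(n'x) dx = 0; and by product-to-sum, ∫_0^π sin(nx)cos(n'x) dx = ½∫_0^π [sin((n+n')x) + sin((n−n')x)] dx, which is 0 when n+n' is even and 2n/(n²−n'²) when n+n' is odd (it need not vanish on (0, π)).
  u² squared terms: (-1)²·∫sin(5x)² dx = 1·π/2 = π/2;  (-4)²·∫cos(2x)² dx = 16·π/2 = 8*π;  (-2)²·∫sin(2x)² dx = 4·π/2 = 2*π.
  u² cross terms: 2·(-1)·(-4)·∫sin(5x)·cos(2x) dx = 8·(10/21) = 80/21;  2·(-1)·(-2)·∫sin(5x)·sin(2x) dx = 4·(0) = 0;  2·(-4)·(-2)·∫cos(2x)·sin(2x) dx = 16·(0) = 0.
  So ∫_0^π u² dx = π/2 + 8*π + 2*π + 80/21 + 0 + 0 = 80/21 + 21*π/2.
  (u')² squared terms: (-5)²·∫cos(5x)² dx = 25·π/2 = 25*π/2;  (-4)²·∫cos(2x)² dx = 16·π/2 = 8*π;  (8)²·∫sin(2x)² dx = 64·π/2 = 32*π.
  (u')² cross terms: 2·(-5)·(-4)·∫cos(5x)·cos(2x) dx = 40·(0) = 0;  2·(-5)·(8)·∫cos(5x)·sin(2x) dx = -80·(-4/21) = 320/21;  2·(-4)·(8)·∫cos(2x)·sin(2x) dx = -64·(0) = 0.
  So ∫_0^π (u')² dx = 25*π/2 + 8*π + 32*π + 0 + 320/21 + 0 = 320/21 + 105*π/2.
||u||_{H^1}^2 = (80/21 + 21*π/2) + (320/21 + 105*π/2) = 400/21 + 63*π.


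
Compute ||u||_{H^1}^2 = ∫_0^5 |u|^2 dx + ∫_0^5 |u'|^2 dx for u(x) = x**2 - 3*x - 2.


||u||_{H^1}^2 = 255/2

The H^1 norm (squared) on an interval (0, L) is
  ||u||_{H^1}^2 = ∫_0^L u(x)^2 dx + ∫_0^L u'(x)^2 dx.
Compute u'(x) = 2*x - 3.
Then u(x)^2 = x**4 - 6*x**3 + 5*x**2 + 12*x + 4 and u'(x)^2 = 4*x**2 - 12*x + 9.
Integrate each monomial from 0 to 5 using ∫_0^5 c·x^n dx = c·5^(n+1)/(n+1):
  ∫_0^5 u(x)^2 dx = ∫_0^5 (x^4 - 6*x^3 + 5*x^2 + 12*x + 4) dx. Term by term:
    ∫_0^5 x^4 dx = 625;  ∫_0^5 -6*x^3 dx = -1875/2;  ∫_0^5 5*x^2 dx = 625/3;
    ∫_0^5 12*x dx = 150;  ∫_0^5 4 dx = 20.
  Sum: 625 − 1875/2 + 625/3 + 150 + 20 = 395/6.
  ∫_0^5 u'(x)^2 dx = ∫_0^5 (4*x^2 - 12*x + 9) dx. Term by term:
    ∫_0^5 4*x^2 dx = 500/3;  ∫_0^5 -12*x dx = -150;  ∫_0^5 9 dx = 45.
  Sum: 500/3 − 150 + 45 = 185/3.
Adding: ||u||_{H^1}^2 = 395/6 + 185/3 = 255/2.


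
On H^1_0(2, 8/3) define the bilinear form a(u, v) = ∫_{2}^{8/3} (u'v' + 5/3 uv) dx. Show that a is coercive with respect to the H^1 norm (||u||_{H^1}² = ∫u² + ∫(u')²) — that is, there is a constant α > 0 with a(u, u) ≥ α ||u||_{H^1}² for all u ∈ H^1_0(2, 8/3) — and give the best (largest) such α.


α = 1

Coercivity of a(·,·) on H^1_0(2, 8/3) means a(u, u) ≥ α ||u||_{H^1}² for every u ∈ H^1_0.
The interval has length L = 2/3, and Poincaré/coercivity depend only on L. Here a(u, u) = ∫(u')² + (5/3)·∫u².
Here c = 5/3 ≥ 1, so a(u,u) = ∫(u')² + c∫u² ≥ ∫(u')² + ∫u² = ||u||_{H^1}², i.e. α = 1 works. No larger α is possible: a(u,u) ≥ α||u||_{H^1}² means (1−α)∫(u')² ≥ (α−c)∫u², and for the modes u_n = sin(nπ(x−x₀)/L) (x₀ the left endpoint) one has ∫u_n²/∫(u_n')² = (L/(nπ))² → 0, so a(u_n,u_n)/||u_n||_{H^1}² → 1. Hence the optimal constant is α = 1.
Therefore α = 1.


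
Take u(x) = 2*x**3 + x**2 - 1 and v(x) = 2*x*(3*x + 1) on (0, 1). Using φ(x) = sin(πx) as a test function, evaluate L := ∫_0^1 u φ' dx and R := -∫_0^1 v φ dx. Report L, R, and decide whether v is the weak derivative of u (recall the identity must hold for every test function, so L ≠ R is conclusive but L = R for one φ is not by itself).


LHS = -8/π + 24/π^3, RHS = -8/π + 24/π^3. Yes, v = u' weakly.

u(x) = 2*x**3 + x**2 - 1, classical derivative u'(x) = 6*x**2 + 2*x.
φ(x) = sin(πx), so φ'(x) = π*cos(π*x).
Note φ(0) = φ(1) = 0, so the boundary term u·φ vanishes.
LHS = ∫_0^1 u(x) φ'(x) dx = ∫_0^1 (2*π*x^3*cos(π*x) + π*x^2*cos(π*x) - π*cos(π*x)) dx. Term by term:
  ∫_0^1 -π*cos(π*x) dx = 0;  ∫_0^1 π*x^2*cos(π*x) dx = -2/π;  ∫_0^1 2*π*x^3*cos(π*x) dx = -6/π + 24/π^3.
Sum: 0 − 2/π + -6/π + 24/π^3 = -8/π + 24/π^3.
So LHS = -8/π + 24/π^3.
∫_0^1 v(x) φ(x) dx = ∫_0^1 (6*x^2*sin(π*x) + 2*x*sin(π*x)) dx. Term by term:
  ∫_0^1 2*x*sin(π*x) dx = 2/π;  ∫_0^1 6*x^2*sin(π*x) dx = -24/π^3 + 6/π.
Sum: 2/π + -24/π^3 + 6/π = -24/π^3 + 8/π.
So RHS = -∫_0^1 v(x) φ(x) dx = -8/π + 24/π^3.
LHS = RHS, so the identity holds for this test φ.
Moreover u is smooth here and v(x) = u'(x) = 6*x**2 + 2*x pointwise, so the identity holds for every test function. Hence v is the weak derivative of u.


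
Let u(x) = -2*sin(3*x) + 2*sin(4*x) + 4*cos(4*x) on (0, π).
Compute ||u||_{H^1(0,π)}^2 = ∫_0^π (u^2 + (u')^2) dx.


||u||_{H^1(0,π)}^2 = 1632/7 + 190*π

u'(x) = -16*sin(4*x) - 6*cos(3*x) + 8*cos(4*x).
Expand u² and (u')² and integrate term by term on (0, π), using: for integers n ≥ 1, ∫_0^π sin²(nx) dx = ∫_0^π cos²(nx) dx = π/2; for n ≠ n', ∫_0^π sin(nx)sin(n'x) dx = ∫_0^π cos(nx)cos(n'x) dx = 0; and by product-to-sum, ∫_0^π sin(nx)cos(n'x) dx = ½∫_0^π [sin((n+n')x) + sin((n−n')x)] dx, which is 0 when n+n' is even and 2n/(n²−n'²) when n+n' is odd (it need not vanish on (0, π)).
  u² squared terms: (-2)²·∫sin(3x)² dx = 4·π/2 = 2*π;  (2)²·∫sin(4x)² dx = 4·π/2 = 2*π;  (4)²·∫cos(4x)² dx = 16·π/2 = 8*π.
  u² cross terms: 2·(-2)·(2)·∫sin(3x)·sin(4x) dx = -8·(0) = 0;  2·(-2)·(4)·∫sin(3x)·cos(4x) dx = -16·(-6/7) = 96/7;  2·(2)·(4)·∫sin(4x)·cos(4x) dx = 16·(0) = 0.
  So ∫_0^π u² dx = 2*π + 2*π + 8*π + 0 + 96/7 + 0 = 96/7 + 12*π.
  (u')² squared terms: (-16)²·∫sin(4x)² dx = 256·π/2 = 128*π;  (-6)²·∫cos(3x)² dx = 36·π/2 = 18*π;  (8)²·∫cos(4x)² dx = 64·π/2 = 32*π.
  (u')² cross terms: 2·(-16)·(-6)·∫sin(4x)·cos(3x) dx = 192·(8/7) = 1536/7;  2·(-16)·(8)·∫sin(4x)·cos(4x) dx = -256·(0) = 0;  2·(-6)·(8)·∫cos(3x)·cos(4x) dx = -96·(0) = 0.
  So ∫_0^π (u')² dx = 128*π + 18*π + 32*π + 1536/7 + 0 + 0 = 1536/7 + 178*π.
||u||_{H^1}^2 = (96/7 + 12*π) + (1536/7 + 178*π) = 1632/7 + 190*π.


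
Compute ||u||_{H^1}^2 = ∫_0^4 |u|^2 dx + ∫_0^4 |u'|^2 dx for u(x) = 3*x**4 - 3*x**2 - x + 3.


||u||_{H^1}^2 = 7925096/15

The H^1 norm (squared) on an interval (0, L) is
  ||u||_{H^1}^2 = ∫_0^L u(x)^2 dx + ∫_0^L u'(x)^2 dx.
Compute u'(x) = 12*x**3 - 6*x - 1.
Then u(x)^2 = 9*x**8 - 18*x**6 - 6*x**5 + 27*x**4 + 6*x**3 - 17*x**2 - 6*x + 9 and u'(x)^2 = 144*x**6 - 144*x**4 - 24*x**3 + 36*x**2 + 12*x + 1.
Integrate each monomial from 0 to 4 using ∫_0^4 c·x^n dx = c·4^(n+1)/(n+1):
  ∫_0^4 u(x)^2 dx = ∫_0^4 (9*x^8 - 18*x^6 - 6*x^5 + 27*x^4 + 6*x^3 - 17*x^2 - 6*x + 9) dx. Term by term:
    ∫_0^4 9*x^8 dx = 262144;  ∫_0^4 -18*x^6 dx = -294912/7;  ∫_0^4 -6*x^5 dx = -4096;
    ∫_0^4 27*x^4 dx = 27648/5;  ∫_0^4 6*x^3 dx = 384;  ∫_0^4 -17*x^2 dx = -1088/3;
    ∫_0^4 -6*x dx = -48;  ∫_0^4 9 dx = 36.
  Sum: 262144 − 294912/7 − 4096 + 27648/5 + 384 − 1088/3 − 48 + 36 = 23252948/105.
  ∫_0^4 u'(x)^2 dx = ∫_0^4 (144*x^6 - 144*x^4 - 24*x^3 + 36*x^2 + 12*x + 1) dx. Term by term:
    ∫_0^4 144*x^6 dx = 2359296/7;  ∫_0^4 -144*x^4 dx = -147456/5;  ∫_0^4 -24*x^3 dx = -1536;
    ∫_0^4 36*x^2 dx = 768;  ∫_0^4 12*x dx = 96;  ∫_0^4 1 dx = 4.
  Sum: 2359296/7 − 147456/5 − 1536 + 768 + 96 + 4 = 10740908/35.
Adding: ||u||_{H^1}^2 = 23252948/105 + 10740908/35 = 7925096/15.


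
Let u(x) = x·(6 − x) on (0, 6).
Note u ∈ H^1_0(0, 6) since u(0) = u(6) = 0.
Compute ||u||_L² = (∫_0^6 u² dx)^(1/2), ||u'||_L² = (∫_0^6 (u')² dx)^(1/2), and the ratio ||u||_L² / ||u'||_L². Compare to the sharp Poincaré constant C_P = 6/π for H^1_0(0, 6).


||u||_L² / ||u'||_L² = 3*sqrt(10)/5 < C_P = 6/π.

u(x) = x·(6 − x), so u'(x) = 6 - 2*x.
u(x) = x·(6 − x) vanishes at x = 0 and x = 6, so u ∈ H^1_0(0, 6). Differentiate via the product rule and integrate the resulting polynomials term by term.
  ∫_0^6 u² dx = ∫_0^6 (x^4 - 12*x^3 + 36*x^2) dx. Term by term:
    ∫_0^6 x^4 dx = 7776/5;  ∫_0^6 -12*x^3 dx = -3888;  ∫_0^6 36*x^2 dx = 2592.
  Sum: 7776/5 − 3888 + 2592 = 1296/5.
  ∫_0^6 (u')² dx = ∫_0^6 (4*x^2 - 24*x + 36) dx. Term by term:
    ∫_0^6 4*x^2 dx = 288;  ∫_0^6 -24*x dx = -432;  ∫_0^6 36 dx = 216.
  Sum: 288 − 432 + 216 = 72.
∫_0^6 u² dx = 1296/5, so ||u||_L² = 36*sqrt(5)/5.
∫_0^6 (u')² dx = 72, so ||u'||_L² = 6*sqrt(2).
Ratio ||u||_L² / ||u'||_L² = 3*sqrt(10)/5.
Sharp Poincaré constant on H^1_0(0, 6) is C_P = L/π = 6/π, achieved by sin(π/6·x).
A polynomial bump cannot attain the sharp Poincaré constant (only the first sine eigenfunction does), so the ratio is strictly less than C_P, consistent with ||u||_L² ≤ C_P ||u'||_L².


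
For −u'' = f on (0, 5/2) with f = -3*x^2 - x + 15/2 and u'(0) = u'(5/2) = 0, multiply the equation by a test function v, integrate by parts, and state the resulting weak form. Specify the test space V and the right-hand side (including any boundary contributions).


V = H^1(0, 5/2) (no boundary constraint on v; u is determined up to an additive constant); weak form: ∫_0^5/2 u'v' dx = ∫_0^5/2 (-3*x^2 - x + 15/2) v dx for all v ∈ V.

Multiply both sides by a test function v and integrate from 0 to 5/2:
  ∫_0^5/2 −u''(x) v(x) dx = ∫_0^5/2 f(x) v(x) dx.
Integrate the LHS by parts once:
  ∫_0^5/2 −u'' v dx = −[u'(x) v(x)]_0^5/2 + ∫_0^5/2 u'(x) v'(x) dx.
Thus ∫_0^5/2 u'(x) v'(x) dx = ∫_0^5/2 f(x) v(x) dx + [u'(x) v(x)]_0^5/2.
Choose V so that boundary terms are either known or forced to vanish.
u has homogeneous Neumann: u'(0) = u'(5/2) = 0. So [u' v]_0^5/2 = 0·v(5/2) − 0·v(0) = 0 for any v; take V = H^1(0, 5/2).
Weak formulation: find u (satisfying any essential BC) such that ∫_0^5/2 u'(x) v'(x) dx = ∫_0^5/2 f v dx for all v ∈ V (homogeneous Neumann, so boundary terms vanish).
Substituting f(x) = -3*x^2 - x + 15/2, the right-hand side is ∫_0^5/2 (-3*x^2 - x + 15/2) v dx.
Compatibility check (pure Neumann): taking v ≡ 1 ∈ V gives 0 = ∫_0^5/2 f dx + (0) − (0), i.e. ∫_0^5/2 f dx must equal u'(0) − u'(5/2) = 0. Indeed ∫_0^5/2 (-3*x^2 - x + 15/2) dx = 0, so the data are compatible. The solution is then unique only up to an additive constant (fix it e.g. by requiring ∫_0^5/2 u dx = 0).
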